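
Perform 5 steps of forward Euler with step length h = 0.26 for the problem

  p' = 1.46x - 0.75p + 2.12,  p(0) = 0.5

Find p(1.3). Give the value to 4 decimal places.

Euler: p_{n+1} = p_n + h·f(x_n, p_n).
x=0.000000, p=0.500000: f=1.745000 → p ← 0.500000 + 0.26·1.745000 = 0.953700
x=0.260000, p=0.953700: f=1.784325 → p ← 0.953700 + 0.26·1.784325 = 1.417625
x=0.520000, p=1.417625: f=1.815982 → p ← 1.417625 + 0.26·1.815982 = 1.889780
x=0.780000, p=1.889780: f=1.841465 → p ← 1.889780 + 0.26·1.841465 = 2.368561
x=1.040000, p=2.368561: f=1.861979 → p ← 2.368561 + 0.26·1.861979 = 2.852675
p(1.3) ≈ 2.8527

2.8527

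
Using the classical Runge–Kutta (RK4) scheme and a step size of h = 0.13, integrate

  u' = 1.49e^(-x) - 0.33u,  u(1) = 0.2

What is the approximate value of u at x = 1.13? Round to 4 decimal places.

0.2570

RK4: k1 = f(x_n, u_n); k2 = f(x_n + h/2, u_n + (h/2)·k1); k3 = f(x_n + h/2, u_n + (h/2)·k2); k4 = f(x_n + h, u_n + h·k3); u_{n+1} = u_n + (h/6)·(k1 + 2k2 + 2k3 + k4).
x=1.000000, u=0.200000:
  k1 = f(1.000000, 0.200000) = 0.482140
  k2 = f(1.065000, 0.231339) = 0.437303
  k3 = f(1.065000, 0.228425) = 0.438264
  k4 = f(1.130000, 0.256974) = 0.396518
  u ← 0.200000 + (0.13/6)·(k1 + 2k2 + 2k3 + k4) = 0.256979
u(1.13) ≈ 0.2570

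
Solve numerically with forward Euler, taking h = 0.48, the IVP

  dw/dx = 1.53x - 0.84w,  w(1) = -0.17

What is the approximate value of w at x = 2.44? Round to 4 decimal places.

2.3135

Euler: w_{n+1} = w_n + h·f(x_n, w_n).
x=1.000000, w=-0.170000: f=1.672800 → w ← -0.170000 + 0.48·1.672800 = 0.632944
x=1.480000, w=0.632944: f=1.732727 → w ← 0.632944 + 0.48·1.732727 = 1.464653
x=1.960000, w=1.464653: f=1.768491 → w ← 1.464653 + 0.48·1.768491 = 2.313529
w(2.44) ≈ 2.3135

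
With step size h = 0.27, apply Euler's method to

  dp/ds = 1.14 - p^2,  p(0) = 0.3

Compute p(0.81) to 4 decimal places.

Euler: p_{n+1} = p_n + h·f(s_n, p_n).
s=0.000000, p=0.300000: f=1.050000 → p ← 0.300000 + 0.27·1.050000 = 0.583500
s=0.270000, p=0.583500: f=0.799528 → p ← 0.583500 + 0.27·0.799528 = 0.799372
s=0.540000, p=0.799372: f=0.501004 → p ← 0.799372 + 0.27·0.501004 = 0.934643
p(0.81) ≈ 0.9346

0.9346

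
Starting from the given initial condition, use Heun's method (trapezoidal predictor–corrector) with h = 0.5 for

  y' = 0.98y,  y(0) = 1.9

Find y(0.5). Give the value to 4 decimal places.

3.0591

Heun: k1 = f(t_n, y_n); k2 = f(t_n + h, y_n + h·k1); y_{n+1} = y_n + (h/2)·(k1 + k2).
t=0.000000, y=1.900000:
  k1 = f(0.000000, 1.900000) = 1.862000
  k2 = f(0.500000, 2.831000) = 2.774380
  y ← 1.900000 + (0.5/2)·(1.862000 + 2.774380) = 3.059095
y(0.5) ≈ 3.0591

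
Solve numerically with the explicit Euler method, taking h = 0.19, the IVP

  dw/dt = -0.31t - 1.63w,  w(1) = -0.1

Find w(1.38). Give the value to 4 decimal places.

-0.1584

Euler: w_{n+1} = w_n + h·f(t_n, w_n).
t=1.000000, w=-0.100000: f=-0.147000 → w ← -0.100000 + 0.19·(-0.147000) = -0.127930
t=1.190000, w=-0.127930: f=-0.160374 → w ← -0.127930 + 0.19·(-0.160374) = -0.158401
w(1.38) ≈ -0.1584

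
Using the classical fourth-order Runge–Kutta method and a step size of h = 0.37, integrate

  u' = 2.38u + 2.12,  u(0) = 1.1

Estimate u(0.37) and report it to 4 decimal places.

RK4: k1 = f(t_n, u_n); k2 = f(t_n + h/2, u_n + (h/2)·k1); k3 = f(t_n + h/2, u_n + (h/2)·k2); k4 = f(t_n + h, u_n + h·k3); u_{n+1} = u_n + (h/6)·(k1 + 2k2 + 2k3 + k4).
t=0.000000, u=1.100000:
  k1 = f(0.000000, 1.100000) = 4.738000
  k2 = f(0.185000, 1.976530) = 6.824141
  k3 = f(0.185000, 2.362466) = 7.742669
  k4 = f(0.370000, 3.964788) = 11.556195
  u ← 1.100000 + (0.37/6)·(k1 + 2k2 + 2k3 + k4) = 3.901382
u(0.37) ≈ 3.9014

3.9014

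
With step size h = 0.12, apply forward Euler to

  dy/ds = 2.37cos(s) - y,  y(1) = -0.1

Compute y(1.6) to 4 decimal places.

0.2735

Euler: y_{n+1} = y_n + h·f(s_n, y_n).
s=1.000000, y=-0.100000: f=1.380516 → y ← -0.100000 + 0.12·1.380516 = 0.065662
s=1.120000, y=0.065662: f=0.966905 → y ← 0.065662 + 0.12·0.966905 = 0.181691
s=1.240000, y=0.181691: f=0.588077 → y ← 0.181691 + 0.12·0.588077 = 0.252260
s=1.360000, y=0.252260: f=0.243636 → y ← 0.252260 + 0.12·0.243636 = 0.281496
s=1.480000, y=0.281496: f=-0.066604 → y ← 0.281496 + 0.12·(-0.066604) = 0.273504
y(1.6) ≈ 0.2735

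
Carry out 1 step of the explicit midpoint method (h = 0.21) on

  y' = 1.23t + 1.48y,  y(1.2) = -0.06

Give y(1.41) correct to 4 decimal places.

Midpoint: k1 = f(t_n, y_n); k2 = f(t_n + h/2, y_n + (h/2)·k1); y_{n+1} = y_n + h·k2.
t=1.200000, y=-0.060000:
  k1 = f(1.200000, -0.060000) = 1.387200
  k2 = f(1.305000, 0.085656) = 1.731921
  y ← -0.060000 + 0.21·1.731921 = 0.303703
y(1.41) ≈ 0.3037

0.3037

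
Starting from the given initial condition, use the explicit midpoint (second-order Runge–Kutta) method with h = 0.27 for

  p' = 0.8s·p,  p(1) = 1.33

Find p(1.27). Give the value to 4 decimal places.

1.6913

Midpoint: k1 = f(s_n, p_n); k2 = f(s_n + h/2, p_n + (h/2)·k1); p_{n+1} = p_n + h·k2.
s=1.000000, p=1.330000:
  k1 = f(1.000000, 1.330000) = 1.064000
  k2 = f(1.135000, 1.473640) = 1.338065
  p ← 1.330000 + 0.27·1.338065 = 1.691278
p(1.27) ≈ 1.6913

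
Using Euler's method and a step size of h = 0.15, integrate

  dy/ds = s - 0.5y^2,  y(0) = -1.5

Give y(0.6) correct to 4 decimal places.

-2.3215

Euler: y_{n+1} = y_n + h·f(s_n, y_n).
s=0.000000, y=-1.500000: f=-1.125000 → y ← -1.500000 + 0.15·(-1.125000) = -1.668750
s=0.150000, y=-1.668750: f=-1.242363 → y ← -1.668750 + 0.15·(-1.242363) = -1.855104
s=0.300000, y=-1.855104: f=-1.420706 → y ← -1.855104 + 0.15·(-1.420706) = -2.068210
s=0.450000, y=-2.068210: f=-1.688747 → y ← -2.068210 + 0.15·(-1.688747) = -2.321523
y(0.6) ≈ -2.3215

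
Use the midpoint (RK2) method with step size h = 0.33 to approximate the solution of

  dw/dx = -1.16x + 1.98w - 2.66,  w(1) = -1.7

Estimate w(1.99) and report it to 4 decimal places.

-22.7335

Midpoint: k1 = f(x_n, w_n); k2 = f(x_n + h/2, w_n + (h/2)·k1); w_{n+1} = w_n + h·k2.
x=1.000000, w=-1.700000:
  k1 = f(1.000000, -1.700000) = -7.186000
  k2 = f(1.165000, -2.885690) = -9.725066
  w ← -1.700000 + 0.33·(-9.725066) = -4.909272
x=1.330000, w=-4.909272:
  k1 = f(1.330000, -4.909272) = -13.923158
  k2 = f(1.495000, -7.206593) = -18.663254
  w ← -4.909272 + 0.33·(-18.663254) = -11.068146
x=1.660000, w=-11.068146:
  k1 = f(1.660000, -11.068146) = -26.500528
  k2 = f(1.825000, -15.440733) = -35.349651
  w ← -11.068146 + 0.33·(-35.349651) = -22.733531
w(1.99) ≈ -22.7335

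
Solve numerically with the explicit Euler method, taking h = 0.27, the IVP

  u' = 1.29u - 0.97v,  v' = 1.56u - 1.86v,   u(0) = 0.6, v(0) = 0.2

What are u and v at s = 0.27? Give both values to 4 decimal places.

0.7566, 0.3523

Euler on (u,v): u_{n+1} = u_n + h·u', v_{n+1} = v_n + h·v'.
0.000000: (0.600000, 0.200000); f=(0.580000, 0.564000) → (0.756600, 0.352280)
(u(0.27), v(0.27)) ≈ (0.7566, 0.3523)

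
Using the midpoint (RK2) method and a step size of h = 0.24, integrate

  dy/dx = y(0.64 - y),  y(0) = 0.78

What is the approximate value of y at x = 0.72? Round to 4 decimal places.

Midpoint: k1 = f(x_n, y_n); k2 = f(x_n + h/2, y_n + (h/2)·k1); y_{n+1} = y_n + h·k2.
x=0.000000, y=0.780000:
  k1 = f(0.000000, 0.780000) = -0.109200
  k2 = f(0.120000, 0.766896) = -0.097316
  y ← 0.780000 + 0.24·(-0.097316) = 0.756644
x=0.240000, y=0.756644:
  k1 = f(0.240000, 0.756644) = -0.088258
  k2 = f(0.360000, 0.746053) = -0.079121
  y ← 0.756644 + 0.24·(-0.079121) = 0.737655
x=0.480000, y=0.737655:
  k1 = f(0.480000, 0.737655) = -0.072036
  k2 = f(0.600000, 0.729011) = -0.064890
  y ← 0.737655 + 0.24·(-0.064890) = 0.722081
y(0.72) ≈ 0.7221

0.7221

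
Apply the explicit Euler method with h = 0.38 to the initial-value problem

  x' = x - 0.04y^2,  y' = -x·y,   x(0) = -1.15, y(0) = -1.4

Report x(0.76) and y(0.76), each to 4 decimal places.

Euler on (x,y): x_{n+1} = x_n + h·x', y_{n+1} = y_n + h·y'.
0.000000: (-1.150000, -1.400000); f=(-1.228400, -1.610000) → (-1.616792, -2.011800)
0.380000: (-1.616792, -2.011800); f=(-1.778686, -3.252662) → (-2.292693, -3.247812)
(x(0.76), y(0.76)) ≈ (-2.2927, -3.2478)

-2.2927, -3.2478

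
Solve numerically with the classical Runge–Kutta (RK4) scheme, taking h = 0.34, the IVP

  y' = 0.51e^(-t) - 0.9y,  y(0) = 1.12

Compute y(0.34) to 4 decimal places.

RK4: k1 = f(t_n, y_n); k2 = f(t_n + h/2, y_n + (h/2)·k1); k3 = f(t_n + h/2, y_n + (h/2)·k2); k4 = f(t_n + h, y_n + h·k3); y_{n+1} = y_n + (h/6)·(k1 + 2k2 + 2k3 + k4).
t=0.000000, y=1.120000:
  k1 = f(0.000000, 1.120000) = -0.498000
  k2 = f(0.170000, 1.035340) = -0.501537
  k3 = f(0.170000, 1.034739) = -0.500996
  k4 = f(0.340000, 0.949661) = -0.491692
  y ← 1.120000 + (0.34/6)·(k1 + 2k2 + 2k3 + k4) = 0.950297
y(0.34) ≈ 0.9503

0.9503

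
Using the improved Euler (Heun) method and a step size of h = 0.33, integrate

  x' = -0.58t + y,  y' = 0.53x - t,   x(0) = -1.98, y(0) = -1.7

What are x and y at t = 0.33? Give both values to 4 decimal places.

-2.6297, -2.1498

Heun on (x,y): k1 = f(t_n, state_n); k2 = f(t_n + h, state_n + h·k1); state_{n+1} = state_n + (h/2)·(k1 + k2).
0.000000: (-1.980000, -1.700000)
  k1 = (-1.700000, -1.049400)
  predictor → (-2.541000, -2.046302)
  k2 = (-2.237702, -1.676730)
  → (-2.629721, -2.149811)
(x(0.33), y(0.33)) ≈ (-2.6297, -2.1498)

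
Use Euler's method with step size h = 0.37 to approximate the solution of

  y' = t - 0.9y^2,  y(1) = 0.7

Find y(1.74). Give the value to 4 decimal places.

Euler: y_{n+1} = y_n + h·f(t_n, y_n).
t=1.000000, y=0.700000: f=0.559000 → y ← 0.700000 + 0.37·0.559000 = 0.906830
t=1.370000, y=0.906830: f=0.629893 → y ← 0.906830 + 0.37·0.629893 = 1.139891
y(1.74) ≈ 1.1399

1.1399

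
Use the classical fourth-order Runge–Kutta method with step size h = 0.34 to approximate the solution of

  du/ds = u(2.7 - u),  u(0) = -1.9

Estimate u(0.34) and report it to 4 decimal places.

-28.2252

RK4: k1 = f(s_n, u_n); k2 = f(s_n + h/2, u_n + (h/2)·k1); k3 = f(s_n + h/2, u_n + (h/2)·k2); k4 = f(s_n + h, u_n + h·k3); u_{n+1} = u_n + (h/6)·(k1 + 2k2 + 2k3 + k4).
s=0.000000, u=-1.900000:
  k1 = f(0.000000, -1.900000) = -8.740000
  k2 = f(0.170000, -3.385800) = -20.605302
  k3 = f(0.170000, -5.402901) = -43.779176
  k4 = f(0.340000, -16.784920) = -327.052814
  u ← -1.900000 + (0.34/6)·(k1 + 2k2 + 2k3 + k4) = -28.225167
u(0.34) ≈ -28.2252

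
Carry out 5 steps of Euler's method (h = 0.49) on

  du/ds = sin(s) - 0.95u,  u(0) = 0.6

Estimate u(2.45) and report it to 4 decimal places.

0.8916

Euler: u_{n+1} = u_n + h·f(s_n, u_n).
s=0.000000, u=0.600000: f=-0.570000 → u ← 0.600000 + 0.49·(-0.570000) = 0.320700
s=0.490000, u=0.320700: f=0.165961 → u ← 0.320700 + 0.49·0.165961 = 0.402021
s=0.980000, u=0.402021: f=0.448578 → u ← 0.402021 + 0.49·0.448578 = 0.621824
s=1.470000, u=0.621824: f=0.404192 → u ← 0.621824 + 0.49·0.404192 = 0.819878
s=1.960000, u=0.819878: f=0.146328 → u ← 0.819878 + 0.49·0.146328 = 0.891578
u(2.45) ≈ 0.8916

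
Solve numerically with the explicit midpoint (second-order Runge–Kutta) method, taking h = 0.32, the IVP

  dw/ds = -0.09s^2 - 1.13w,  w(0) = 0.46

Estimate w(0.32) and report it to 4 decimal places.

0.3230

Midpoint: k1 = f(s_n, w_n); k2 = f(s_n + h/2, w_n + (h/2)·k1); w_{n+1} = w_n + h·k2.
s=0.000000, w=0.460000:
  k1 = f(0.000000, 0.460000) = -0.519800
  k2 = f(0.160000, 0.376832) = -0.428124
  w ← 0.460000 + 0.32·(-0.428124) = 0.323000
w(0.32) ≈ 0.3230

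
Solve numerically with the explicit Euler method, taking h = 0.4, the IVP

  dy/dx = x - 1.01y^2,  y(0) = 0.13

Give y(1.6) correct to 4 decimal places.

Euler: y_{n+1} = y_n + h·f(x_n, y_n).
x=0.000000, y=0.130000: f=-0.017069 → y ← 0.130000 + 0.4·(-0.017069) = 0.123172
x=0.400000, y=0.123172: f=0.384677 → y ← 0.123172 + 0.4·0.384677 = 0.277043
x=0.800000, y=0.277043: f=0.722480 → y ← 0.277043 + 0.4·0.722480 = 0.566035
x=1.200000, y=0.566035: f=0.876400 → y ← 0.566035 + 0.4·0.876400 = 0.916595
y(1.6) ≈ 0.9166

0.9166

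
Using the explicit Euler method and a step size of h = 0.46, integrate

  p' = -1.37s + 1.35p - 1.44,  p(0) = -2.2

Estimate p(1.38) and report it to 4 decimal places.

Euler: p_{n+1} = p_n + h·f(s_n, p_n).
s=0.000000, p=-2.200000: f=-4.410000 → p ← -2.200000 + 0.46·(-4.410000) = -4.228600
s=0.460000, p=-4.228600: f=-7.778810 → p ← -4.228600 + 0.46·(-7.778810) = -7.806853
s=0.920000, p=-7.806853: f=-13.239651 → p ← -7.806853 + 0.46·(-13.239651) = -13.897092
p(1.38) ≈ -13.8971

-13.8971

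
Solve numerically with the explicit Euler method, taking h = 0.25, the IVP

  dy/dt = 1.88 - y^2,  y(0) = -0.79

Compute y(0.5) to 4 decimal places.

Euler: y_{n+1} = y_n + h·f(t_n, y_n).
t=0.000000, y=-0.790000: f=1.255900 → y ← -0.790000 + 0.25·1.255900 = -0.476025
t=0.250000, y=-0.476025: f=1.653400 → y ← -0.476025 + 0.25·1.653400 = -0.062675
y(0.5) ≈ -0.0627

-0.0627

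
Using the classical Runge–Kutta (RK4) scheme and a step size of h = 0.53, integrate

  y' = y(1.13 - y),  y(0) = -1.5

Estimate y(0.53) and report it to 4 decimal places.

-21.6285

RK4: k1 = f(s_n, y_n); k2 = f(s_n + h/2, y_n + (h/2)·k1); k3 = f(s_n + h/2, y_n + (h/2)·k2); k4 = f(s_n + h, y_n + h·k3); y_{n+1} = y_n + (h/6)·(k1 + 2k2 + 2k3 + k4).
s=0.000000, y=-1.500000:
  k1 = f(0.000000, -1.500000) = -3.945000
  k2 = f(0.265000, -2.545425) = -9.355519
  k3 = f(0.265000, -3.979212) = -20.330642
  k4 = f(0.530000, -12.275240) = -164.552542
  y ← -1.500000 + (0.53/6)·(k1 + 2k2 + 2k3 + k4) = -21.628505
y(0.53) ≈ -21.6285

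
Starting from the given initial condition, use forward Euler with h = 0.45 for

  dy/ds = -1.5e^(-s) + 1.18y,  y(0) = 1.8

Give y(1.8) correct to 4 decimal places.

Euler: y_{n+1} = y_n + h·f(s_n, y_n).
s=0.000000, y=1.800000: f=0.624000 → y ← 1.800000 + 0.45·0.624000 = 2.080800
s=0.450000, y=2.080800: f=1.498902 → y ← 2.080800 + 0.45·1.498902 = 2.755306
s=0.900000, y=2.755306: f=2.641406 → y ← 2.755306 + 0.45·2.641406 = 3.943939
s=1.350000, y=3.943939: f=4.264987 → y ← 3.943939 + 0.45·4.264987 = 5.863183
y(1.8) ≈ 5.8632

5.8632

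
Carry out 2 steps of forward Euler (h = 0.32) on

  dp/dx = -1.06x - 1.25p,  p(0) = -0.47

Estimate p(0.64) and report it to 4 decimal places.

-0.2777

Euler: p_{n+1} = p_n + h·f(x_n, p_n).
x=0.000000, p=-0.470000: f=0.587500 → p ← -0.470000 + 0.32·0.587500 = -0.282000
x=0.320000, p=-0.282000: f=0.013300 → p ← -0.282000 + 0.32·0.013300 = -0.277744
p(0.64) ≈ -0.2777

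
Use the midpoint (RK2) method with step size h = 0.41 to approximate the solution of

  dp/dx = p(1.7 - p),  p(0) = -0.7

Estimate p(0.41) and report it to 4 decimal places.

Midpoint: k1 = f(x_n, p_n); k2 = f(x_n + h/2, p_n + (h/2)·k1); p_{n+1} = p_n + h·k2.
x=0.000000, p=-0.700000:
  k1 = f(0.000000, -0.700000) = -1.680000
  k2 = f(0.205000, -1.044400) = -2.866251
  p ← -0.700000 + 0.41·(-2.866251) = -1.875163
p(0.41) ≈ -1.8752

-1.8752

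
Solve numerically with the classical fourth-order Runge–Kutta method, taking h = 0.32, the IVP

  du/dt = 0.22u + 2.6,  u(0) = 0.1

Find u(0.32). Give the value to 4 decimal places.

0.9693

RK4: k1 = f(t_n, u_n); k2 = f(t_n + h/2, u_n + (h/2)·k1); k3 = f(t_n + h/2, u_n + (h/2)·k2); k4 = f(t_n + h, u_n + h·k3); u_{n+1} = u_n + (h/6)·(k1 + 2k2 + 2k3 + k4).
t=0.000000, u=0.100000:
  k1 = f(0.000000, 0.100000) = 2.622000
  k2 = f(0.160000, 0.519520) = 2.714294
  k3 = f(0.160000, 0.534287) = 2.717543
  k4 = f(0.320000, 0.969614) = 2.813315
  u ← 0.100000 + (0.32/6)·(k1 + 2k2 + 2k3 + k4) = 0.969279
u(0.32) ≈ 0.9693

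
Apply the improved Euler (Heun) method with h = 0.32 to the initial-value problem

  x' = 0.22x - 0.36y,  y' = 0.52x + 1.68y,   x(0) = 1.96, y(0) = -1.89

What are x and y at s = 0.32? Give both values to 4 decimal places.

Heun on (x,y): k1 = f(s_n, state_n); k2 = f(s_n + h, state_n + h·k1); state_{n+1} = state_n + (h/2)·(k1 + k2).
0.000000: (1.960000, -1.890000)
  k1 = (1.111600, -2.156000)
  predictor → (2.315712, -2.579920)
  k2 = (1.438228, -3.130095)
  → (2.367972, -2.735775)
(x(0.32), y(0.32)) ≈ (2.3680, -2.7358)

2.3680, -2.7358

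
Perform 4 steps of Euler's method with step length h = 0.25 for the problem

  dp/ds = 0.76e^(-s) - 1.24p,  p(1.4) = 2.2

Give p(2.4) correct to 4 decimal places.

0.5732

Euler: p_{n+1} = p_n + h·f(s_n, p_n).
s=1.400000, p=2.200000: f=-2.540586 → p ← 2.200000 + 0.25·(-2.540586) = 1.564853
s=1.650000, p=1.564853: f=-1.794460 → p ← 1.564853 + 0.25·(-1.794460) = 1.116238
s=1.900000, p=1.116238: f=-1.270463 → p ← 1.116238 + 0.25·(-1.270463) = 0.798622
s=2.150000, p=0.798622: f=-0.901764 → p ← 0.798622 + 0.25·(-0.901764) = 0.573182
p(2.4) ≈ 0.5732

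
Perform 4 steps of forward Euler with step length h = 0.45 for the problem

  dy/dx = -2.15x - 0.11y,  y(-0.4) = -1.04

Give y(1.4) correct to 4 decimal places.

Euler: y_{n+1} = y_n + h·f(x_n, y_n).
x=-0.400000, y=-1.040000: f=0.974400 → y ← -1.040000 + 0.45·0.974400 = -0.601520
x=0.050000, y=-0.601520: f=-0.041333 → y ← -0.601520 + 0.45·(-0.041333) = -0.620120
x=0.500000, y=-0.620120: f=-1.006787 → y ← -0.620120 + 0.45·(-1.006787) = -1.073174
x=0.950000, y=-1.073174: f=-1.924451 → y ← -1.073174 + 0.45·(-1.924451) = -1.939177
y(1.4) ≈ -1.9392

-1.9392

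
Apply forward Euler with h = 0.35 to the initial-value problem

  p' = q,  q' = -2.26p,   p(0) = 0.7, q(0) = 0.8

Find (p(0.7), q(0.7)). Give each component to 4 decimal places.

1.0662, -0.5289

Euler on (p,q): p_{n+1} = p_n + h·p', q_{n+1} = q_n + h·q'.
0.000000: (0.700000, 0.800000); f=(0.800000, -1.582000) → (0.980000, 0.246300)
0.350000: (0.980000, 0.246300); f=(0.246300, -2.214800) → (1.066205, -0.528880)
(p(0.7), q(0.7)) ≈ (1.0662, -0.5289)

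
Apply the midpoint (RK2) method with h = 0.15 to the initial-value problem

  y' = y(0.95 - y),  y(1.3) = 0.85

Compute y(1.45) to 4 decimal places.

0.8620

Midpoint: k1 = f(x_n, y_n); k2 = f(x_n + h/2, y_n + (h/2)·k1); y_{n+1} = y_n + h·k2.
x=1.300000, y=0.850000:
  k1 = f(1.300000, 0.850000) = 0.085000
  k2 = f(1.375000, 0.856375) = 0.080178
  y ← 0.850000 + 0.15·0.080178 = 0.862027
y(1.45) ≈ 0.8620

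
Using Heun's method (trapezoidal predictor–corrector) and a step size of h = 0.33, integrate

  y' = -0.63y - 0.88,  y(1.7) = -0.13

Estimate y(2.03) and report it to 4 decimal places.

-0.3660

Heun: k1 = f(s_n, y_n); k2 = f(s_n + h, y_n + h·k1); y_{n+1} = y_n + (h/2)·(k1 + k2).
s=1.700000, y=-0.130000:
  k1 = f(1.700000, -0.130000) = -0.798100
  k2 = f(2.030000, -0.393373) = -0.632175
  y ← -0.130000 + (0.33/2)·(-0.798100 + (-0.632175)) = -0.365995
y(2.03) ≈ -0.3660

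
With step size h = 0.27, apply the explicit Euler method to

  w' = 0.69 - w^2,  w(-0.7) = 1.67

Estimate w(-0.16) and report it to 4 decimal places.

Euler: w_{n+1} = w_n + h·f(t_n, w_n).
t=-0.700000, w=1.670000: f=-2.098900 → w ← 1.670000 + 0.27·(-2.098900) = 1.103297
t=-0.430000, w=1.103297: f=-0.527264 → w ← 1.103297 + 0.27·(-0.527264) = 0.960936
w(-0.16) ≈ 0.9609

0.9609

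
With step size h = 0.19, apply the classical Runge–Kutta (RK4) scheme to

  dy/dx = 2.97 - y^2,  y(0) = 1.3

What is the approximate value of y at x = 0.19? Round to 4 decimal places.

RK4: k1 = f(x_n, y_n); k2 = f(x_n + h/2, y_n + (h/2)·k1); k3 = f(x_n + h/2, y_n + (h/2)·k2); k4 = f(x_n + h, y_n + h·k3); y_{n+1} = y_n + (h/6)·(k1 + 2k2 + 2k3 + k4).
x=0.000000, y=1.300000:
  k1 = f(0.000000, 1.300000) = 1.280000
  k2 = f(0.095000, 1.421600) = 0.949053
  k3 = f(0.095000, 1.390160) = 1.037455
  k4 = f(0.190000, 1.497116) = 0.728642
  y ← 1.300000 + (0.19/6)·(k1 + 2k2 + 2k3 + k4) = 1.489419
y(0.19) ≈ 1.4894

1.4894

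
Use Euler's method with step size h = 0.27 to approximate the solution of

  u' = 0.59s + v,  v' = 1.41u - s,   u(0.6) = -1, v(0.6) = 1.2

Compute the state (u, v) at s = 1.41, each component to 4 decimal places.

Euler on (u,v): u_{n+1} = u_n + h·u', v_{n+1} = v_n + h·v'.
0.600000: (-1.000000, 1.200000); f=(1.554000, -2.010000) → (-0.580420, 0.657300)
0.870000: (-0.580420, 0.657300); f=(1.170600, -1.688392) → (-0.264358, 0.201434)
1.140000: (-0.264358, 0.201434); f=(0.874034, -1.512745) → (-0.028369, -0.207007)
(u(1.41), v(1.41)) ≈ (-0.0284, -0.2070)

-0.0284, -0.2070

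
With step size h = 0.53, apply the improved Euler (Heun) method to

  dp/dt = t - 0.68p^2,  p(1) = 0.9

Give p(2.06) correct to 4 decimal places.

Heun: k1 = f(t_n, p_n); k2 = f(t_n + h, p_n + h·k1); p_{n+1} = p_n + (h/2)·(k1 + k2).
t=1.000000, p=0.900000:
  k1 = f(1.000000, 0.900000) = 0.449200
  k2 = f(1.530000, 1.138076) = 0.649252
  p ← 0.900000 + (0.53/2)·(0.449200 + 0.649252) = 1.191090
t=1.530000, p=1.191090:
  k1 = f(1.530000, 1.191090) = 0.565287
  k2 = f(2.060000, 1.490692) = 0.548929
  p ← 1.191090 + (0.53/2)·(0.565287 + 0.548929) = 1.486357
p(2.06) ≈ 1.4864

1.4864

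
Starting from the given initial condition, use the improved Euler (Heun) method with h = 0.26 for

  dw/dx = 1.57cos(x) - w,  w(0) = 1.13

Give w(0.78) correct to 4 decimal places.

Heun: k1 = f(x_n, w_n); k2 = f(x_n + h, w_n + h·k1); w_{n+1} = w_n + (h/2)·(k1 + k2).
x=0.000000, w=1.130000:
  k1 = f(0.000000, 1.130000) = 0.440000
  k2 = f(0.260000, 1.244400) = 0.272832
  w ← 1.130000 + (0.26/2)·(0.440000 + 0.272832) = 1.222668
x=0.260000, w=1.222668:
  k1 = f(0.260000, 1.222668) = 0.294564
  k2 = f(0.520000, 1.299255) = 0.063221
  w ← 1.222668 + (0.26/2)·(0.294564 + 0.063221) = 1.269180
x=0.520000, w=1.269180:
  k1 = f(0.520000, 1.269180) = 0.093296
  k2 = f(0.780000, 1.293437) = -0.177303
  w ← 1.269180 + (0.26/2)·(0.093296 + (-0.177303)) = 1.258259
w(0.78) ≈ 1.2583

1.2583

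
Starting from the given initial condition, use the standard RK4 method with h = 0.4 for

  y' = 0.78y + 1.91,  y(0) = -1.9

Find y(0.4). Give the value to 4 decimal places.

-1.6991

RK4: k1 = f(x_n, y_n); k2 = f(x_n + h/2, y_n + (h/2)·k1); k3 = f(x_n + h/2, y_n + (h/2)·k2); k4 = f(x_n + h, y_n + h·k3); y_{n+1} = y_n + (h/6)·(k1 + 2k2 + 2k3 + k4).
x=0.000000, y=-1.900000:
  k1 = f(0.000000, -1.900000) = 0.428000
  k2 = f(0.200000, -1.814400) = 0.494768
  k3 = f(0.200000, -1.801046) = 0.505184
  k4 = f(0.400000, -1.697926) = 0.585617
  y ← -1.900000 + (0.4/6)·(k1 + 2k2 + 2k3 + k4) = -1.699099
y(0.4) ≈ -1.6991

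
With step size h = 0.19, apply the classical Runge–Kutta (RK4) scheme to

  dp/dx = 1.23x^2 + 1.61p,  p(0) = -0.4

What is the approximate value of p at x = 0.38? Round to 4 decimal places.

RK4: k1 = f(x_n, p_n); k2 = f(x_n + h/2, p_n + (h/2)·k1); k3 = f(x_n + h/2, p_n + (h/2)·k2); k4 = f(x_n + h, p_n + h·k3); p_{n+1} = p_n + (h/6)·(k1 + 2k2 + 2k3 + k4).
x=0.000000, p=-0.400000:
  k1 = f(0.000000, -0.400000) = -0.644000
  k2 = f(0.095000, -0.461180) = -0.731399
  k3 = f(0.095000, -0.469483) = -0.744767
  k4 = f(0.190000, -0.541506) = -0.827421
  p ← -0.400000 + (0.19/6)·(k1 + 2k2 + 2k3 + k4) = -0.540086
x=0.190000, p=-0.540086:
  k1 = f(0.190000, -0.540086) = -0.825135
  k2 = f(0.285000, -0.618473) = -0.895835
  k3 = f(0.285000, -0.625190) = -0.906649
  k4 = f(0.380000, -0.712349) = -0.969270
  p ← -0.540086 + (0.19/6)·(k1 + 2k2 + 2k3 + k4) = -0.711066
p(0.38) ≈ -0.7111

-0.7111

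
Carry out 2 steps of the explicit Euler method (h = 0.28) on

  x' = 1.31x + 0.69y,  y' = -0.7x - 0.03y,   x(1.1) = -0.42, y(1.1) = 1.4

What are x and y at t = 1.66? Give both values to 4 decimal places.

-0.1308, 1.5177

Euler on (x,y): x_{n+1} = x_n + h·x', y_{n+1} = y_n + h·y'.
1.100000: (-0.420000, 1.400000); f=(0.415800, 0.252000) → (-0.303576, 1.470560)
1.380000: (-0.303576, 1.470560); f=(0.617002, 0.168386) → (-0.130815, 1.517708)
(x(1.66), y(1.66)) ≈ (-0.1308, 1.5177)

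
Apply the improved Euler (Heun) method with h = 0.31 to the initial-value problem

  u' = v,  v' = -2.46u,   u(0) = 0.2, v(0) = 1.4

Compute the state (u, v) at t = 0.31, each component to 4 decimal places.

0.6104, 1.0820

Heun on (u,v): k1 = f(t_n, state_n); k2 = f(t_n + h, state_n + h·k1); state_{n+1} = state_n + (h/2)·(k1 + k2).
0.000000: (0.200000, 1.400000)
  k1 = (1.400000, -0.492000)
  predictor → (0.634000, 1.247480)
  k2 = (1.247480, -1.559640)
  → (0.610359, 1.081996)
(u(0.31), v(0.31)) ≈ (0.6104, 1.0820)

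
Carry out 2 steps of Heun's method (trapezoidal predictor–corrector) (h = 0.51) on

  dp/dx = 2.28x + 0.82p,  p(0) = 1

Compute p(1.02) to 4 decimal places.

3.7270

Heun: k1 = f(x_n, p_n); k2 = f(x_n + h, p_n + h·k1); p_{n+1} = p_n + (h/2)·(k1 + k2).
x=0.000000, p=1.000000:
  k1 = f(0.000000, 1.000000) = 0.820000
  k2 = f(0.510000, 1.418200) = 2.325724
  p ← 1.000000 + (0.51/2)·(0.820000 + 2.325724) = 1.802160
x=0.510000, p=1.802160:
  k1 = f(0.510000, 1.802160) = 2.640571
  k2 = f(1.020000, 3.148851) = 4.907658
  p ← 1.802160 + (0.51/2)·(2.640571 + 4.907658) = 3.726958
p(1.02) ≈ 3.7270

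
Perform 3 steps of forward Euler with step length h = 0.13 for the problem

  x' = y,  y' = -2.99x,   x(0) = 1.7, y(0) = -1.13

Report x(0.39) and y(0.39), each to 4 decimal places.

1.0090, -2.9077

Euler on (x,y): x_{n+1} = x_n + h·x', y_{n+1} = y_n + h·y'.
0.000000: (1.700000, -1.130000); f=(-1.130000, -5.083000) → (1.553100, -1.790790)
0.130000: (1.553100, -1.790790); f=(-1.790790, -4.643769) → (1.320297, -2.394480)
0.260000: (1.320297, -2.394480); f=(-2.394480, -3.947689) → (1.009015, -2.907680)
(x(0.39), y(0.39)) ≈ (1.0090, -2.9077)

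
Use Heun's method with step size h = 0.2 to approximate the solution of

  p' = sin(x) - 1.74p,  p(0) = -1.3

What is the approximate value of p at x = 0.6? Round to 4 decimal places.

Heun: k1 = f(x_n, p_n); k2 = f(x_n + h, p_n + h·k1); p_{n+1} = p_n + (h/2)·(k1 + k2).
x=0.000000, p=-1.300000:
  k1 = f(0.000000, -1.300000) = 2.262000
  k2 = f(0.200000, -0.847600) = 1.673493
  p ← -1.300000 + (0.2/2)·(2.262000 + 1.673493) = -0.906451
x=0.200000, p=-0.906451:
  k1 = f(0.200000, -0.906451) = 1.775893
  k2 = f(0.400000, -0.551272) = 1.348632
  p ← -0.906451 + (0.2/2)·(1.775893 + 1.348632) = -0.593998
x=0.400000, p=-0.593998:
  k1 = f(0.400000, -0.593998) = 1.422975
  k2 = f(0.600000, -0.309403) = 1.103004
  p ← -0.593998 + (0.2/2)·(1.422975 + 1.103004) = -0.341400
p(0.6) ≈ -0.3414

-0.3414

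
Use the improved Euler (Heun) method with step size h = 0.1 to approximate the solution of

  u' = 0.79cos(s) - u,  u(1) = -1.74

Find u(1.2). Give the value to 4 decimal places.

Heun: k1 = f(s_n, u_n); k2 = f(s_n + h, u_n + h·k1); u_{n+1} = u_n + (h/2)·(k1 + k2).
s=1.000000, u=-1.740000:
  k1 = f(1.000000, -1.740000) = 2.166839
  k2 = f(1.100000, -1.523316) = 1.881657
  u ← -1.740000 + (0.1/2)·(2.166839 + 1.881657) = -1.537575
s=1.100000, u=-1.537575:
  k1 = f(1.100000, -1.537575) = 1.895916
  k2 = f(1.200000, -1.347984) = 1.634246
  u ← -1.537575 + (0.1/2)·(1.895916 + 1.634246) = -1.361067
u(1.2) ≈ -1.3611

-1.3611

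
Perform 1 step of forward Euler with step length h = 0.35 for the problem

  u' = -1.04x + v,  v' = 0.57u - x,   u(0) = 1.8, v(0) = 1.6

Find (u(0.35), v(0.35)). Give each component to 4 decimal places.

2.3600, 1.9591

Euler on (u,v): u_{n+1} = u_n + h·u', v_{n+1} = v_n + h·v'.
0.000000: (1.800000, 1.600000); f=(1.600000, 1.026000) → (2.360000, 1.959100)
(u(0.35), v(0.35)) ≈ (2.3600, 1.9591)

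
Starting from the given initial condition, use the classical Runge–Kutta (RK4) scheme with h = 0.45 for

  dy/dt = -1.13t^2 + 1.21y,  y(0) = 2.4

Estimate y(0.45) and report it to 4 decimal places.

RK4: k1 = f(t_n, y_n); k2 = f(t_n + h/2, y_n + (h/2)·k1); k3 = f(t_n + h/2, y_n + (h/2)·k2); k4 = f(t_n + h, y_n + h·k3); y_{n+1} = y_n + (h/6)·(k1 + 2k2 + 2k3 + k4).
t=0.000000, y=2.400000:
  k1 = f(0.000000, 2.400000) = 2.904000
  k2 = f(0.225000, 3.053400) = 3.637408
  k3 = f(0.225000, 3.218417) = 3.837078
  k4 = f(0.450000, 4.126685) = 4.764464
  y ← 2.400000 + (0.45/6)·(k1 + 2k2 + 2k3 + k4) = 4.096308
y(0.45) ≈ 4.0963

4.0963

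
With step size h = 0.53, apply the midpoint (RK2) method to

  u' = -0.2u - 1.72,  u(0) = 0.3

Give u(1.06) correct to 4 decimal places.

-1.3971

Midpoint: k1 = f(x_n, u_n); k2 = f(x_n + h/2, u_n + (h/2)·k1); u_{n+1} = u_n + h·k2.
x=0.000000, u=0.300000:
  k1 = f(0.000000, 0.300000) = -1.780000
  k2 = f(0.265000, -0.171700) = -1.685660
  u ← 0.300000 + 0.53·(-1.685660) = -0.593400
x=0.530000, u=-0.593400:
  k1 = f(0.530000, -0.593400) = -1.601320
  k2 = f(0.795000, -1.017750) = -1.516450
  u ← -0.593400 + 0.53·(-1.516450) = -1.397118
u(1.06) ≈ -1.3971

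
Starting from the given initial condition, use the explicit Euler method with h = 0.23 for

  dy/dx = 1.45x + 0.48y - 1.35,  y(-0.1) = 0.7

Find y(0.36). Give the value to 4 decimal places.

0.2141

Euler: y_{n+1} = y_n + h·f(x_n, y_n).
x=-0.100000, y=0.700000: f=-1.159000 → y ← 0.700000 + 0.23·(-1.159000) = 0.433430
x=0.130000, y=0.433430: f=-0.953454 → y ← 0.433430 + 0.23·(-0.953454) = 0.214136
y(0.36) ≈ 0.2141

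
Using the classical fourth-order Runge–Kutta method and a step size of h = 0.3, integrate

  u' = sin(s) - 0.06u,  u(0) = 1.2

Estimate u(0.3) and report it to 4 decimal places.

1.2230

RK4: k1 = f(s_n, u_n); k2 = f(s_n + h/2, u_n + (h/2)·k1); k3 = f(s_n + h/2, u_n + (h/2)·k2); k4 = f(s_n + h, u_n + h·k3); u_{n+1} = u_n + (h/6)·(k1 + 2k2 + 2k3 + k4).
s=0.000000, u=1.200000:
  k1 = f(0.000000, 1.200000) = -0.072000
  k2 = f(0.150000, 1.189200) = 0.078086
  k3 = f(0.150000, 1.211713) = 0.076735
  k4 = f(0.300000, 1.223021) = 0.222139
  u ← 1.200000 + (0.3/6)·(k1 + 2k2 + 2k3 + k4) = 1.222989
u(0.3) ≈ 1.2230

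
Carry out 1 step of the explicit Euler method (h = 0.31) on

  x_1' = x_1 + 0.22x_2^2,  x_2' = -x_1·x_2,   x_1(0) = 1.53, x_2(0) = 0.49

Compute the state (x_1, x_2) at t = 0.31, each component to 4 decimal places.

2.0207, 0.2576

Euler on (x_1,x_2): x_1_{n+1} = x_1_n + h·x_1', x_2_{n+1} = x_2_n + h·x_2'.
0.000000: (1.530000, 0.490000); f=(1.582822, -0.749700) → (2.020675, 0.257593)
(x_1(0.31), x_2(0.31)) ≈ (2.0207, 0.2576)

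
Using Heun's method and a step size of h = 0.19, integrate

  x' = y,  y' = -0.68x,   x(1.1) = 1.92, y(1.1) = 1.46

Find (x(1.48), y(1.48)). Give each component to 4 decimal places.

Heun on (x,y): k1 = f(s_n, state_n); k2 = f(s_n + h, state_n + h·k1); state_{n+1} = state_n + (h/2)·(k1 + k2).
1.100000: (1.920000, 1.460000)
  k1 = (1.460000, -1.305600)
  predictor → (2.197400, 1.211936)
  k2 = (1.211936, -1.494232)
  → (2.173834, 1.194016)
1.290000: (2.173834, 1.194016)
  k1 = (1.194016, -1.478207)
  predictor → (2.400697, 0.913157)
  k2 = (0.913157, -1.632474)
  → (2.374015, 0.898501)
(x(1.48), y(1.48)) ≈ (2.3740, 0.8985)

2.3740, 0.8985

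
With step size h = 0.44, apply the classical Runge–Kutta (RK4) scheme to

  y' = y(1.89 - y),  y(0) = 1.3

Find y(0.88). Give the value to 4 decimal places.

1.7397

RK4: k1 = f(x_n, y_n); k2 = f(x_n + h/2, y_n + (h/2)·k1); k3 = f(x_n + h/2, y_n + (h/2)·k2); k4 = f(x_n + h, y_n + h·k3); y_{n+1} = y_n + (h/6)·(k1 + 2k2 + 2k3 + k4).
x=0.000000, y=1.300000:
  k1 = f(0.000000, 1.300000) = 0.767000
  k2 = f(0.220000, 1.468740) = 0.618721
  k3 = f(0.220000, 1.436119) = 0.651827
  k4 = f(0.440000, 1.586804) = 0.481113
  y ← 1.300000 + (0.44/6)·(k1 + 2k2 + 2k3 + k4) = 1.577875
x=0.440000, y=1.577875:
  k1 = f(0.440000, 1.577875) = 0.492494
  k2 = f(0.660000, 1.686224) = 0.343612
  k3 = f(0.660000, 1.653470) = 0.391095
  k4 = f(0.880000, 1.749957) = 0.245069
  y ← 1.577875 + (0.44/6)·(k1 + 2k2 + 2k3 + k4) = 1.739720
y(0.88) ≈ 1.7397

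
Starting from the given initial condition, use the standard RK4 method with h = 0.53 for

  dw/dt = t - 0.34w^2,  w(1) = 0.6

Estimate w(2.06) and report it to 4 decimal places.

RK4: k1 = f(t_n, w_n); k2 = f(t_n + h/2, w_n + (h/2)·k1); k3 = f(t_n + h/2, w_n + (h/2)·k2); k4 = f(t_n + h, w_n + h·k3); w_{n+1} = w_n + (h/6)·(k1 + 2k2 + 2k3 + k4).
t=1.000000, w=0.600000:
  k1 = f(1.000000, 0.600000) = 0.877600
  k2 = f(1.265000, 0.832564) = 1.029325
  k3 = f(1.265000, 0.872771) = 1.006012
  k4 = f(1.530000, 1.133186) = 1.093402
  w ← 0.600000 + (0.53/6)·(k1 + 2k2 + 2k3 + k4) = 1.133681
t=1.530000, w=1.133681:
  k1 = f(1.530000, 1.133681) = 1.093021
  k2 = f(1.795000, 1.423332) = 1.106203
  k3 = f(1.795000, 1.426825) = 1.102818
  k4 = f(2.060000, 1.718175) = 1.056278
  w ← 1.133681 + (0.53/6)·(k1 + 2k2 + 2k3 + k4) = 1.713796
w(2.06) ≈ 1.7138

1.7138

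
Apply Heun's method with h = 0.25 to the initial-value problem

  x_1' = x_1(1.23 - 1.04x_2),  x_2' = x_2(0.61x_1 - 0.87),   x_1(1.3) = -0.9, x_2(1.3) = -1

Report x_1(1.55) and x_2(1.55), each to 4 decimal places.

-1.4906, -0.6830

Heun on (x_1,x_2): k1 = f(x_n, state_n); k2 = f(x_n + h, state_n + h·k1); state_{n+1} = state_n + (h/2)·(k1 + k2).
1.300000: (-0.900000, -1.000000)
  k1 = (-2.043000, 1.419000)
  predictor → (-1.410750, -0.645250)
  k2 = (-2.681920, 1.116642)
  → (-1.490615, -0.683045)
(x_1(1.55), x_2(1.55)) ≈ (-1.4906, -0.6830)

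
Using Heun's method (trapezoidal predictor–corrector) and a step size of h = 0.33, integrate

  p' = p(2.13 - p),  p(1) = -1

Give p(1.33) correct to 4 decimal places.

Heun: k1 = f(s_n, p_n); k2 = f(s_n + h, p_n + h·k1); p_{n+1} = p_n + (h/2)·(k1 + k2).
s=1.000000, p=-1.000000:
  k1 = f(1.000000, -1.000000) = -3.130000
  k2 = f(1.330000, -2.032900) = -8.462759
  p ← -1.000000 + (0.33/2)·(-3.130000 + (-8.462759)) = -2.912805
p(1.33) ≈ -2.9128

-2.9128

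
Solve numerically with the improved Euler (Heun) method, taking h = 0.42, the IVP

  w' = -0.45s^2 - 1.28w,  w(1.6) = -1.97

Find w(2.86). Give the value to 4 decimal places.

-2.1064

Heun: k1 = f(s_n, w_n); k2 = f(s_n + h, w_n + h·k1); w_{n+1} = w_n + (h/2)·(k1 + k2).
s=1.600000, w=-1.970000:
  k1 = f(1.600000, -1.970000) = 1.369600
  k2 = f(2.020000, -1.394768) = -0.050877
  w ← -1.970000 + (0.42/2)·(1.369600 + (-0.050877)) = -1.693068
s=2.020000, w=-1.693068:
  k1 = f(2.020000, -1.693068) = 0.330947
  k2 = f(2.440000, -1.554070) = -0.689910
  w ← -1.693068 + (0.42/2)·(0.330947 + (-0.689910)) = -1.768450
s=2.440000, w=-1.768450:
  k1 = f(2.440000, -1.768450) = -0.415504
  k2 = f(2.860000, -1.942962) = -1.193829
  w ← -1.768450 + (0.42/2)·(-0.415504 + (-1.193829)) = -2.106410
w(2.86) ≈ -2.1064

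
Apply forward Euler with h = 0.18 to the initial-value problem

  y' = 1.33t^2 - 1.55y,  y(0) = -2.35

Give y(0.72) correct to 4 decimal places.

Euler: y_{n+1} = y_n + h·f(t_n, y_n).
t=0.000000, y=-2.350000: f=3.642500 → y ← -2.350000 + 0.18·3.642500 = -1.694350
t=0.180000, y=-1.694350: f=2.669335 → y ← -1.694350 + 0.18·2.669335 = -1.213870
t=0.360000, y=-1.213870: f=2.053866 → y ← -1.213870 + 0.18·2.053866 = -0.844174
t=0.540000, y=-0.844174: f=1.696298 → y ← -0.844174 + 0.18·1.696298 = -0.538840
y(0.72) ≈ -0.5388

-0.5388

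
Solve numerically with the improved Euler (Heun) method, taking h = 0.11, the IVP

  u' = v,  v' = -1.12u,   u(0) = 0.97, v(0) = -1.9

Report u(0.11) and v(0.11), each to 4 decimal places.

0.7544, -2.0066

Heun on (u,v): k1 = f(s_n, state_n); k2 = f(s_n + h, state_n + h·k1); state_{n+1} = state_n + (h/2)·(k1 + k2).
0.000000: (0.970000, -1.900000)
  k1 = (-1.900000, -1.086400)
  predictor → (0.761000, -2.019504)
  k2 = (-2.019504, -0.852320)
  → (0.754427, -2.006630)
(u(0.11), v(0.11)) ≈ (0.7544, -2.0066)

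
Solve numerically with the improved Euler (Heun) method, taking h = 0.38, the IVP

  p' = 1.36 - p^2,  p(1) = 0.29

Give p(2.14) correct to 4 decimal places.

Heun: k1 = f(s_n, p_n); k2 = f(s_n + h, p_n + h·k1); p_{n+1} = p_n + (h/2)·(k1 + k2).
s=1.000000, p=0.290000:
  k1 = f(1.000000, 0.290000) = 1.275900
  k2 = f(1.380000, 0.774842) = 0.759620
  p ← 0.290000 + (0.38/2)·(1.275900 + 0.759620) = 0.676749
s=1.380000, p=0.676749:
  k1 = f(1.380000, 0.676749) = 0.902011
  k2 = f(1.760000, 1.019513) = 0.320593
  p ← 0.676749 + (0.38/2)·(0.902011 + 0.320593) = 0.909044
s=1.760000, p=0.909044:
  k1 = f(1.760000, 0.909044) = 0.533640
  k2 = f(2.140000, 1.111827) = 0.123841
  p ← 0.909044 + (0.38/2)·(0.533640 + 0.123841) = 1.033965
p(2.14) ≈ 1.0340

1.0340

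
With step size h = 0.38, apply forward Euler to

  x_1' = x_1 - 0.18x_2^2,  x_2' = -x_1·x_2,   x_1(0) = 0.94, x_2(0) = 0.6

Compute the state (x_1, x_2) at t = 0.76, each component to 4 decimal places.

Euler on (x_1,x_2): x_1_{n+1} = x_1_n + h·x_1', x_2_{n+1} = x_2_n + h·x_2'.
0.000000: (0.940000, 0.600000); f=(0.875200, -0.564000) → (1.272576, 0.385680)
0.380000: (1.272576, 0.385680); f=(1.245801, -0.490807) → (1.745980, 0.199173)
(x_1(0.76), x_2(0.76)) ≈ (1.7460, 0.1992)

1.7460, 0.1992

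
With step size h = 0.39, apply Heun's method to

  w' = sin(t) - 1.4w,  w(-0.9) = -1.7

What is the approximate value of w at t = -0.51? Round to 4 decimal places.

Heun: k1 = f(t_n, w_n); k2 = f(t_n + h, w_n + h·k1); w_{n+1} = w_n + (h/2)·(k1 + k2).
t=-0.900000, w=-1.700000:
  k1 = f(-0.900000, -1.700000) = 1.596673
  k2 = f(-0.510000, -1.077297) = 1.020039
  w ← -1.700000 + (0.39/2)·(1.596673 + 1.020039) = -1.189741
w(-0.51) ≈ -1.1897

-1.1897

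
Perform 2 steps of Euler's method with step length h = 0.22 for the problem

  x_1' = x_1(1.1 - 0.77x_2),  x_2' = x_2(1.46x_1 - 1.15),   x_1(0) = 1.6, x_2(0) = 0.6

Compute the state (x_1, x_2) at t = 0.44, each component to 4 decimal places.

2.0323, 1.0085

Euler on (x_1,x_2): x_1_{n+1} = x_1_n + h·x_1', x_2_{n+1} = x_2_n + h·x_2'.
0.000000: (1.600000, 0.600000); f=(1.020800, 0.711600) → (1.824576, 0.756552)
0.220000: (1.824576, 0.756552); f=(0.944136, 1.145330) → (2.032286, 1.008525)
(x_1(0.44), x_2(0.44)) ≈ (2.0323, 1.0085)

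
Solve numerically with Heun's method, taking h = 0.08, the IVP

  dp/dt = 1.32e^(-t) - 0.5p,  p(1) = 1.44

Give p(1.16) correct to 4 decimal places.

1.3982

Heun: k1 = f(t_n, p_n); k2 = f(t_n + h, p_n + h·k1); p_{n+1} = p_n + (h/2)·(k1 + k2).
t=1.000000, p=1.440000:
  k1 = f(1.000000, 1.440000) = -0.234399
  k2 = f(1.080000, 1.421248) = -0.262358
  p ← 1.440000 + (0.08/2)·(-0.234399 + (-0.262358)) = 1.420130
t=1.080000, p=1.420130:
  k1 = f(1.080000, 1.420130) = -0.261799
  k2 = f(1.160000, 1.399186) = -0.285791
  p ← 1.420130 + (0.08/2)·(-0.261799 + (-0.285791)) = 1.398226
p(1.16) ≈ 1.3982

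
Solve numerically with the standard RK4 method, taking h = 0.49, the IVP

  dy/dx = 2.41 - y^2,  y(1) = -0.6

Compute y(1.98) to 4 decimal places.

RK4: k1 = f(x_n, y_n); k2 = f(x_n + h/2, y_n + (h/2)·k1); k3 = f(x_n + h/2, y_n + (h/2)·k2); k4 = f(x_n + h, y_n + h·k3); y_{n+1} = y_n + (h/6)·(k1 + 2k2 + 2k3 + k4).
x=1.000000, y=-0.600000:
  k1 = f(1.000000, -0.600000) = 2.050000
  k2 = f(1.245000, -0.097750) = 2.400445
  k3 = f(1.245000, -0.011891) = 2.409859
  k4 = f(1.490000, 0.580831) = 2.072636
  y ← -0.600000 + (0.49/6)·(k1 + 2k2 + 2k3 + k4) = 0.522365
x=1.490000, y=0.522365:
  k1 = f(1.490000, 0.522365) = 2.137135
  k2 = f(1.735000, 1.045963) = 1.315962
  k3 = f(1.735000, 0.844775) = 1.696354
  k4 = f(1.980000, 1.353579) = 0.577825
  y ← 0.522365 + (0.49/6)·(k1 + 2k2 + 2k3 + k4) = 1.236098
y(1.98) ≈ 1.2361

1.2361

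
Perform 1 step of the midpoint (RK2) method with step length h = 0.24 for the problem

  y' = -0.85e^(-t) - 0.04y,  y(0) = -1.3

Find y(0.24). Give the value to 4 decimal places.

Midpoint: k1 = f(t_n, y_n); k2 = f(t_n + h/2, y_n + (h/2)·k1); y_{n+1} = y_n + h·k2.
t=0.000000, y=-1.300000:
  k1 = f(0.000000, -1.300000) = -0.798000
  k2 = f(0.120000, -1.395760) = -0.698052
  y ← -1.300000 + 0.24·(-0.698052) = -1.467532
y(0.24) ≈ -1.4675

-1.4675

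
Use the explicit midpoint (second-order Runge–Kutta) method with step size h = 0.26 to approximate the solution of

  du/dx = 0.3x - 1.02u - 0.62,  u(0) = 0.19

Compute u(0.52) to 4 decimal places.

Midpoint: k1 = f(x_n, u_n); k2 = f(x_n + h/2, u_n + (h/2)·k1); u_{n+1} = u_n + h·k2.
x=0.000000, u=0.190000:
  k1 = f(0.000000, 0.190000) = -0.813800
  k2 = f(0.130000, 0.084206) = -0.666890
  u ← 0.190000 + 0.26·(-0.666890) = 0.016609
x=0.260000, u=0.016609:
  k1 = f(0.260000, 0.016609) = -0.558941
  k2 = f(0.390000, -0.056054) = -0.445825
  u ← 0.016609 + 0.26·(-0.445825) = -0.099306
u(0.52) ≈ -0.0993

-0.0993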